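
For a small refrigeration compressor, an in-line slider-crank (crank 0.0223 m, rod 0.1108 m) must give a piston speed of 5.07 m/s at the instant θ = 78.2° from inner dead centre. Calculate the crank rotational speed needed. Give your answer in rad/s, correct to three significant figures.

223

For an in-line slider-crank, |v_piston| = rω|sinθ|·[1 + r cosθ/√(L² − r² sin²θ)].
With r = 0.0223 m, L = 0.1108 m, θ = 78.2°: the bracketed kinematic factor |dx/dθ| = 0.022745 m.
ω = v/|dx/dθ| = 5.07/0.022745 = 222.9 rad/s.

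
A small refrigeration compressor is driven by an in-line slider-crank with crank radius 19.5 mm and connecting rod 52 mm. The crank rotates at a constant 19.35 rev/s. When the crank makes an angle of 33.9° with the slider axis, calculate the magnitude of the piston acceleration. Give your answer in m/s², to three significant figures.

ω = 2π·19.4 = 121.6 rad/s
x(θ) = r cosθ + √(L² − r² sin²θ); with ω constant, a = ω²·d²x/dθ².
d²x/dθ² = −r cosθ − r²(cos2θ)/√u − r⁴ sin²2θ/(4u^{3/2}),  u = L² − r² sin²θ = 0.00258571 m².
Substituting r = 0.0195 m, L = 0.052 m, θ = 33.9°: d²x/dθ² = -0.019246 m.
a = ω²·d²x/dθ² = (121.6)²·(-0.019246) = -284.49 m/s²;  |a| = 284.49 m/s².

284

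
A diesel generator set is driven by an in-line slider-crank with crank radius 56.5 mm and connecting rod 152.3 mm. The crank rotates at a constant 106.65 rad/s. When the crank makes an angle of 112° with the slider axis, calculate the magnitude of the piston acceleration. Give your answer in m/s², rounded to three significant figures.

ω = 106.7 rad/s
x(θ) = r cosθ + √(L² − r² sin²θ); with ω constant, a = ω²·d²x/dθ².
d²x/dθ² = −r cosθ − r²(cos2θ)/√u − r⁴ sin²2θ/(4u^{3/2}),  u = L² − r² sin²θ = 0.020451 m².
Substituting r = 0.0565 m, L = 0.1523 m, θ = 112°: d²x/dθ² = +0.036802 m.
a = ω²·d²x/dθ² = (106.7)²·(+0.036802) = +418.6 m/s²;  |a| = 418.6 m/s².

419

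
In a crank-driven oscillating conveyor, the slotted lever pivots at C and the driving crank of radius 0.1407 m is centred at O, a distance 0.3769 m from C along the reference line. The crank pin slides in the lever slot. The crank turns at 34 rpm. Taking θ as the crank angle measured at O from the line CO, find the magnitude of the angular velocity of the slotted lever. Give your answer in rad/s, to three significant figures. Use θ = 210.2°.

1.32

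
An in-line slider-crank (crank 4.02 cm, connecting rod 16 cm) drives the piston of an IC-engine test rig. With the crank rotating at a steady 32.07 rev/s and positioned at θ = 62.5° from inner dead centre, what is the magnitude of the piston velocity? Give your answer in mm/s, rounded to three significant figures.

8040

ω = 2π·32.1 = 201.5 rad/s
For an in-line slider-crank, x = r cosθ + √(L² − r² sin²θ), so v = −rω sinθ·[1 + r cosθ/√(L² − r² sin²θ)].
With r = 0.0402 m, L = 0.16 m, θ = 62.5°: √(L² − r² sin²θ) = 0.15598 m.
v = −0.0402·201.5·0.88701·[1 + 0.0402·0.46175/0.15598] = -8.0402 m/s.
|v| = 8.0402 m/s = 8040.2 mm/s.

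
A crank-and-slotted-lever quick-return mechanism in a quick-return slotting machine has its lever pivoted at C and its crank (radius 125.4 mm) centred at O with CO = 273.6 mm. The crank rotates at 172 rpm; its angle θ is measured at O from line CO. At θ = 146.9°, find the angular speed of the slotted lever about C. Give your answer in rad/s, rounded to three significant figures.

7.08

ω = 18.01 rad/s (from 172 rpm).
Crank pin A relative to C: A = (d + r cosθ, r sinθ); lever angle φ = atan2(r sinθ, d + r cosθ).
Differentiating tanφ: φ̇ = rω(d cosθ + r)/(d² + r² + 2dr cosθ).
d² + r² + 2dr cosθ = |CA|² = 0.0330988 m²;  d cosθ + r = -0.1038 m.
|ω_lever| = |0.1254·18.01·-0.1038| / 0.0330988 = 7.0834 rad/s.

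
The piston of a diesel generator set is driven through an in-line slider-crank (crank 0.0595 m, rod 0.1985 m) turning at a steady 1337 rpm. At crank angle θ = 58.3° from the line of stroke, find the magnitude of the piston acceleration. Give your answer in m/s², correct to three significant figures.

ω = 2π·1337/60 = 140 rad/s
x(θ) = r cosθ + √(L² − r² sin²θ); with ω constant, a = ω²·d²x/dθ².
d²x/dθ² = −r cosθ − r²(cos2θ)/√u − r⁴ sin²2θ/(4u^{3/2}),  u = L² − r² sin²θ = 0.0368395 m².
Substituting r = 0.0595 m, L = 0.1985 m, θ = 58.3°: d²x/dθ² = -0.023361 m.
a = ω²·d²x/dθ² = (140)²·(-0.023361) = -457.94 m/s²;  |a| = 457.94 m/s².

458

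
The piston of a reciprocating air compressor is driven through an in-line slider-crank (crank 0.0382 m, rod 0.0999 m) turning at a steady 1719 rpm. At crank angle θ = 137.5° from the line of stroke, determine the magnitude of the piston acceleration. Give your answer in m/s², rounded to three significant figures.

851

ω = 2π·1719/60 = 180 rad/s
x(θ) = r cosθ + √(L² − r² sin²θ); with ω constant, a = ω²·d²x/dθ².
d²x/dθ² = −r cosθ − r²(cos2θ)/√u − r⁴ sin²2θ/(4u^{3/2}),  u = L² − r² sin²θ = 0.00931398 m².
Substituting r = 0.0382 m, L = 0.0999 m, θ = 137.5°: d²x/dθ² = +0.026258 m.
a = ω²·d²x/dθ² = (180)²·(+0.026258) = +850.9 m/s²;  |a| = 850.9 m/s².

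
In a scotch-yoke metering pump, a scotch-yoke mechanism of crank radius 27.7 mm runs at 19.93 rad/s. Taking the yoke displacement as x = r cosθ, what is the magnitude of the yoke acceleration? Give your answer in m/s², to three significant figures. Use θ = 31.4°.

9.39

ω = 19.93 rad/s
x = r cosθ ⇒ ẍ = −rω² cosθ (ω constant).
|a| = rω²|cosθ| = 0.0277·(19.93)²·|cos 31.4°| = 9.3913 m/s².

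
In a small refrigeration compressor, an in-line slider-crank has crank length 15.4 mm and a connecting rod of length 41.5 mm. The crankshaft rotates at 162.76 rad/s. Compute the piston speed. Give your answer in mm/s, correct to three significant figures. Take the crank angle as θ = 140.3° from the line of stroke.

ω = 162.8 rad/s
For an in-line slider-crank, x = r cosθ + √(L² − r² sin²θ), so v = −rω sinθ·[1 + r cosθ/√(L² − r² sin²θ)].
With r = 0.0154 m, L = 0.0415 m, θ = 140.3°: √(L² − r² sin²θ) = 0.040317 m.
v = −0.0154·162.8·0.63877·[1 + 0.0154·-0.76940/0.040317] = -1.1305 m/s.
|v| = 1.1305 m/s = 1130.5 mm/s.

1130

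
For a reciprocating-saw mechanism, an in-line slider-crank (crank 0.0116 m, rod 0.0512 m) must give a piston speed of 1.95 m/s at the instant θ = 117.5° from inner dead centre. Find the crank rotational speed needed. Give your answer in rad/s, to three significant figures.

For an in-line slider-crank, |v_piston| = rω|sinθ|·[1 + r cosθ/√(L² − r² sin²θ)].
With r = 0.0116 m, L = 0.0512 m, θ = 117.5°: the bracketed kinematic factor |dx/dθ| = 0.0091905 m.
ω = v/|dx/dθ| = 1.95/0.0091905 = 212.18 rad/s.

212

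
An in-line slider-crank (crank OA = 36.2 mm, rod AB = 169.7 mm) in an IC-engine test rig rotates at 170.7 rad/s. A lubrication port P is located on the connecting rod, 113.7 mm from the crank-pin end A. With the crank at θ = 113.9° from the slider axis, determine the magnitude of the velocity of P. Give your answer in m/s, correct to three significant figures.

5.38

ω = 170.7 rad/s.  Crank-pin speed |V_A| = rω = 6.1793 m/s, perpendicular to OA.
Rod angle: sinφ = −(r/L) sinθ ⇒ φ = -11.246°; ω_rod = −rω cosθ/√(L²−r²sin²θ) = +15.041 rad/s.
V_P = V_A + ω_rod × AP, with AP = 0.1137 m along the rod.
Components: V_Px = −rω sinθ − a·ω_rod·sinφ = -5.316 m/s;  V_Py = rω cosθ + a·ω_rod·cosφ = -0.82614 m/s.
|V_P| = √(V_Px² + V_Py²) = 5.3798 m/s.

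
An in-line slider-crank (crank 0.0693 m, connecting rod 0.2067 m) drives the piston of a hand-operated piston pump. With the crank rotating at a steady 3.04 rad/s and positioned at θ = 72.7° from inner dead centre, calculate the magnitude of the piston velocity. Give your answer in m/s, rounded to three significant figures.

0.222

ω = 3.04 rad/s
For an in-line slider-crank, x = r cosθ + √(L² − r² sin²θ), so v = −rω sinθ·[1 + r cosθ/√(L² − r² sin²θ)].
With r = 0.0693 m, L = 0.2067 m, θ = 72.7°: √(L² − r² sin²θ) = 0.19582 m.
v = −0.0693·3.04·0.95476·[1 + 0.0693·0.29737/0.19582] = -0.22231 m/s.
|v| = 0.22231 m/s.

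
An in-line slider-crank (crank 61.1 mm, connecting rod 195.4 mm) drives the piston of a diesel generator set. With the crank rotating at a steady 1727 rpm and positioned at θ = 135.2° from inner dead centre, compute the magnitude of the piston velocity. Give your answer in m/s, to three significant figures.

6.02

ω = 2π·1727/60 = 180.9 rad/s
For an in-line slider-crank, x = r cosθ + √(L² − r² sin²θ), so v = −rω sinθ·[1 + r cosθ/√(L² − r² sin²θ)].
With r = 0.0611 m, L = 0.1954 m, θ = 135.2°: √(L² − r² sin²θ) = 0.1906 m.
v = −0.0611·180.9·0.70463·[1 + 0.0611·-0.70957/0.1906] = -6.0151 m/s.
|v| = 6.0151 m/s.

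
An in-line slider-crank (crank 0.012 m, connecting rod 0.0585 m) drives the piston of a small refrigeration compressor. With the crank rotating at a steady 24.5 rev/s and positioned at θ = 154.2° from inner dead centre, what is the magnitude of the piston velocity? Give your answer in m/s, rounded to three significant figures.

ω = 2π·24.5 = 153.9 rad/s
For an in-line slider-crank, x = r cosθ + √(L² − r² sin²θ), so v = −rω sinθ·[1 + r cosθ/√(L² − r² sin²θ)].
With r = 0.012 m, L = 0.0585 m, θ = 154.2°: √(L² − r² sin²θ) = 0.058266 m.
v = −0.012·153.9·0.43523·[1 + 0.012·-0.90032/0.058266] = -0.65491 m/s.
|v| = 0.65491 m/s.

0.655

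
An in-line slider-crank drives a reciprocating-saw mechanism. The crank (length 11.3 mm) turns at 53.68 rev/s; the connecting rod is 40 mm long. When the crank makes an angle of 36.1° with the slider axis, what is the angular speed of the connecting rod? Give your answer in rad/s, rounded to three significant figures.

78.1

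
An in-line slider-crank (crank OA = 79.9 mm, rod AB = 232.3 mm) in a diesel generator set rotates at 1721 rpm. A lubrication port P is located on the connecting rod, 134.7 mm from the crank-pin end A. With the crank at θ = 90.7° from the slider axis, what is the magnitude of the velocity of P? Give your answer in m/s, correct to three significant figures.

14.4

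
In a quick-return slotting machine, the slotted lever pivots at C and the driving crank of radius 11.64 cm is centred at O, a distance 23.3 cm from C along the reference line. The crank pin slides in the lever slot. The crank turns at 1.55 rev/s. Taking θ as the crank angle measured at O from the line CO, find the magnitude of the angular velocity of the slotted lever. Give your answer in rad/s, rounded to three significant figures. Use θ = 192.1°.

8.53

ω = 9.739 rad/s (from 1.55 rev/s).
Crank pin A relative to C: A = (d + r cosθ, r sinθ); lever angle φ = atan2(r sinθ, d + r cosθ).
Differentiating tanφ: φ̇ = rω(d cosθ + r)/(d² + r² + 2dr cosθ).
d² + r² + 2dr cosθ = |CA|² = 0.0148007 m²;  d cosθ + r = -0.11142 m.
|ω_lever| = |0.1164·9.739·-0.11142| / 0.0148007 = 8.5342 rad/s.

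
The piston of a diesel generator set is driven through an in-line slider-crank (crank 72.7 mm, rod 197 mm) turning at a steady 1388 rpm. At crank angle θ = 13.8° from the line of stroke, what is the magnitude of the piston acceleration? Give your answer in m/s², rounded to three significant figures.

ω = 2π·1388/60 = 145.4 rad/s
x(θ) = r cosθ + √(L² − r² sin²θ); with ω constant, a = ω²·d²x/dθ².
d²x/dθ² = −r cosθ − r²(cos2θ)/√u − r⁴ sin²2θ/(4u^{3/2}),  u = L² − r² sin²θ = 0.0385083 m².
Substituting r = 0.0727 m, L = 0.197 m, θ = 13.8°: d²x/dθ² = -0.094668 m.
a = ω²·d²x/dθ² = (145.4)²·(-0.094668) = -2000.1 m/s²;  |a| = 2000.1 m/s².

2000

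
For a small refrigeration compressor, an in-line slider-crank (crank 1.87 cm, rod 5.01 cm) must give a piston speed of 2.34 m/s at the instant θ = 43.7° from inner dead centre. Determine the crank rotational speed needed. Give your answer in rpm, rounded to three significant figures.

1350

For an in-line slider-crank, |v_piston| = rω|sinθ|·[1 + r cosθ/√(L² − r² sin²θ)].
With r = 0.0187 m, L = 0.0501 m, θ = 43.7°: the bracketed kinematic factor |dx/dθ| = 0.016528 m.
ω = v/|dx/dθ| = 2.34/0.016528 = 141.58 rad/s.
N = 60ω/(2π) = 1352 rpm.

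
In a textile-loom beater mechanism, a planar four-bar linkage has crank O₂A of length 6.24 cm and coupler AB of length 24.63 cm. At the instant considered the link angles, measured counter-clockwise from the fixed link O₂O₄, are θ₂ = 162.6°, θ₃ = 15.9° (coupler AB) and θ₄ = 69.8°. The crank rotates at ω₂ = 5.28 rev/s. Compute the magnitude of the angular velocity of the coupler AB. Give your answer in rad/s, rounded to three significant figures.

ω₂ = 33.18 rad/s (from 5.28 rev/s).
Differentiating the loop-closure r₂e^{iθ₂}+r₃e^{iθ₃}=r₁+r₄e^{iθ₄} gives r₂ω₂e^{iθ₂}+r₃ω₃e^{iθ₃}=r₄ω₄e^{iθ₄}.
Eliminating the other unknown: ω₃ = r₂ω₂ sin(θ₄−θ₂) / [r₃ sin(θ₃−θ₄)].
Numerator sine = -0.99881; denominator sine = -0.80799.
Result = 0.0624·33.18·(-0.99881) / (0.2463·(-0.80799)) = +10.39 rad/s; magnitude 10.39 rad/s.

10.4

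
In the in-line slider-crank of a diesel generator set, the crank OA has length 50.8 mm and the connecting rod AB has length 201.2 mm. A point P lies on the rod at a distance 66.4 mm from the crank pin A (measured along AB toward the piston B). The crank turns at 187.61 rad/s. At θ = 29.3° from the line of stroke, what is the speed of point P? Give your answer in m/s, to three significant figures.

ω = 187.6 rad/s.  Crank-pin speed |V_A| = rω = 9.5306 m/s, perpendicular to OA.
Rod angle: sinφ = −(r/L) sinθ ⇒ φ = -7.098°; ω_rod = −rω cosθ/√(L²−r²sin²θ) = -41.628 rad/s.
V_P = V_A + ω_rod × AP, with AP = 0.0664 m along the rod.
Components: V_Px = −rω sinθ − a·ω_rod·sinφ = -5.0056 m/s;  V_Py = rω cosθ + a·ω_rod·cosφ = +5.5684 m/s.
|V_P| = √(V_Px² + V_Py²) = 7.4876 m/s.

7.49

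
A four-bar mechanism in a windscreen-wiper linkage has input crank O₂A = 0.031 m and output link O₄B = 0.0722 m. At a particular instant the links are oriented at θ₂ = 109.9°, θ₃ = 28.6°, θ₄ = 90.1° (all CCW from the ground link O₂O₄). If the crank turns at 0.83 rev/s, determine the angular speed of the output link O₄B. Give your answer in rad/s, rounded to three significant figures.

2.52

ω₂ = 5.215 rad/s (from 0.83 rev/s).
Differentiating the loop-closure r₂e^{iθ₂}+r₃e^{iθ₃}=r₁+r₄e^{iθ₄} gives r₂ω₂e^{iθ₂}+r₃ω₃e^{iθ₃}=r₄ω₄e^{iθ₄}.
Eliminating the other unknown: ω₄ = r₂ω₂ sin(θ₂−θ₃) / [r₄ sin(θ₄−θ₃)].
Numerator sine = +0.98849; denominator sine = +0.87882.
Result = 0.031·5.215·(+0.98849) / (0.0722·(+0.87882)) = +2.5186 rad/s; magnitude 2.5186 rad/s.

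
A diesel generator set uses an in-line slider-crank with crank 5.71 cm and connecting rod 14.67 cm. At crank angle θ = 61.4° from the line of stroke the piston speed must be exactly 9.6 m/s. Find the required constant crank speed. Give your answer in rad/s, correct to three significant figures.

160

For an in-line slider-crank, |v_piston| = rω|sinθ|·[1 + r cosθ/√(L² − r² sin²θ)].
With r = 0.0571 m, L = 0.1467 m, θ = 61.4°: the bracketed kinematic factor |dx/dθ| = 0.060072 m.
ω = v/|dx/dθ| = 9.6/0.060072 = 159.81 rad/s.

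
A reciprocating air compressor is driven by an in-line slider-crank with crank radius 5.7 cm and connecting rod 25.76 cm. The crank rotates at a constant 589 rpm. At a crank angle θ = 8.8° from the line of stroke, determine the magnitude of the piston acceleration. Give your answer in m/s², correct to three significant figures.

260

ω = 2π·589/60 = 61.68 rad/s
x(θ) = r cosθ + √(L² − r² sin²θ); with ω constant, a = ω²·d²x/dθ².
d²x/dθ² = −r cosθ − r²(cos2θ)/√u − r⁴ sin²2θ/(4u^{3/2}),  u = L² − r² sin²θ = 0.0662817 m².
Substituting r = 0.057 m, L = 0.2576 m, θ = 8.8°: d²x/dθ² = -0.068372 m.
a = ω²·d²x/dθ² = (61.68)²·(-0.068372) = -260.12 m/s²;  |a| = 260.12 m/s².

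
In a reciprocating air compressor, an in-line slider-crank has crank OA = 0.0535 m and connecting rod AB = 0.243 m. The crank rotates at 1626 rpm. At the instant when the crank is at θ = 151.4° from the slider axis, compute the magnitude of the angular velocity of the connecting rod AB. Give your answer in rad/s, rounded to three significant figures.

ω = 170.3 rad/s (converted from 1626 rpm).
The rod makes angle φ with the slider axis where L sinφ = r sinθ; differentiating, L cosφ·φ̇ = r ω cosθ.
L cosφ = √(L² − r² sin²θ) = 0.24165 m.
|ω_rod| = r ω |cosθ| / √(L² − r² sin²θ) = 0.0535·170.3·0.87798/0.24165 = 33.098 rad/s.

33.1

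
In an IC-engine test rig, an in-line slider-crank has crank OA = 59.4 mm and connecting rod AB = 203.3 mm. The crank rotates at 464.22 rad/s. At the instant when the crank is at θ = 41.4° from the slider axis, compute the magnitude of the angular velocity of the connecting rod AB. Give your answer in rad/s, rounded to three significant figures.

104

ω = 464.2 rad/s
The rod makes angle φ with the slider axis where L sinφ = r sinθ; differentiating, L cosφ·φ̇ = r ω cosθ.
L cosφ = √(L² − r² sin²θ) = 0.19947 m.
|ω_rod| = r ω |cosθ| / √(L² − r² sin²θ) = 0.0594·464.2·0.75011/0.19947 = 103.7 rad/s.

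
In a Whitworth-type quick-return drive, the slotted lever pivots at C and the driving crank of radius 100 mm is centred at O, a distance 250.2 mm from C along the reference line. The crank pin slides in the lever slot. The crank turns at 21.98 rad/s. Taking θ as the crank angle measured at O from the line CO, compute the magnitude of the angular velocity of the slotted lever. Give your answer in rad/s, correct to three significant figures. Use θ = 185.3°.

14.4

ω = 21.98 rad/s
Crank pin A relative to C: A = (d + r cosθ, r sinθ); lever angle φ = atan2(r sinθ, d + r cosθ).
Differentiating tanφ: φ̇ = rω(d cosθ + r)/(d² + r² + 2dr cosθ).
d² + r² + 2dr cosθ = |CA|² = 0.022774 m²;  d cosθ + r = -0.14913 m.
|ω_lever| = |0.1·21.98·-0.14913| / 0.022774 = 14.393 rad/s.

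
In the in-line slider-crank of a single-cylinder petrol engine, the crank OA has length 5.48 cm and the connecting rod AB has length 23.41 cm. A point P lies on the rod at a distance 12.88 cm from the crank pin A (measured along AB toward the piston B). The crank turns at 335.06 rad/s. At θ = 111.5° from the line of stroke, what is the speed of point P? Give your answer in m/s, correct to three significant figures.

ω = 335.1 rad/s.  Crank-pin speed |V_A| = rω = 18.361 m/s, perpendicular to OA.
Rod angle: sinφ = −(r/L) sinθ ⇒ φ = -12.580°; ω_rod = −rω cosθ/√(L²−r²sin²θ) = +29.453 rad/s.
V_P = V_A + ω_rod × AP, with AP = 0.1288 m along the rod.
Components: V_Px = −rω sinθ − a·ω_rod·sinφ = -16.257 m/s;  V_Py = rω cosθ + a·ω_rod·cosφ = -3.027 m/s.
|V_P| = √(V_Px² + V_Py²) = 16.537 m/s.

16.5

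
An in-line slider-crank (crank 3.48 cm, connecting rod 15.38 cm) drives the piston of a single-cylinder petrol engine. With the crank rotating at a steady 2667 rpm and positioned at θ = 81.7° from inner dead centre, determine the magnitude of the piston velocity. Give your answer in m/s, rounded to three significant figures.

ω = 2π·2667/60 = 279.3 rad/s
For an in-line slider-crank, x = r cosθ + √(L² − r² sin²θ), so v = −rω sinθ·[1 + r cosθ/√(L² − r² sin²θ)].
With r = 0.0348 m, L = 0.1538 m, θ = 81.7°: √(L² − r² sin²θ) = 0.1499 m.
v = −0.0348·279.3·0.98953·[1 + 0.0348·0.14436/0.1499] = -9.9397 m/s.
|v| = 9.9397 m/s.

9.94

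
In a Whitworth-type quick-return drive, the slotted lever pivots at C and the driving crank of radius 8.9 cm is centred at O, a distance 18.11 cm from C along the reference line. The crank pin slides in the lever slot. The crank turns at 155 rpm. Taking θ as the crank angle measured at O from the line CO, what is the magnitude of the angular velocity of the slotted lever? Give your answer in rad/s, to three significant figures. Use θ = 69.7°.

4.23

ω = 16.23 rad/s (from 155 rpm).
Crank pin A relative to C: A = (d + r cosθ, r sinθ); lever angle φ = atan2(r sinθ, d + r cosθ).
Differentiating tanφ: φ̇ = rω(d cosθ + r)/(d² + r² + 2dr cosθ).
d² + r² + 2dr cosθ = |CA|² = 0.051902 m²;  d cosθ + r = +0.15183 m.
|ω_lever| = |0.089·16.23·+0.15183| / 0.051902 = 4.2259 rad/s.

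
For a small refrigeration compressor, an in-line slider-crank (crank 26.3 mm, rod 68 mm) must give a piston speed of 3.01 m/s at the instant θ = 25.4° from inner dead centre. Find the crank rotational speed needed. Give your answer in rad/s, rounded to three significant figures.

For an in-line slider-crank, |v_piston| = rω|sinθ|·[1 + r cosθ/√(L² − r² sin²θ)].
With r = 0.0263 m, L = 0.068 m, θ = 25.4°: the bracketed kinematic factor |dx/dθ| = 0.015278 m.
ω = v/|dx/dθ| = 3.01/0.015278 = 197.02 rad/s.

197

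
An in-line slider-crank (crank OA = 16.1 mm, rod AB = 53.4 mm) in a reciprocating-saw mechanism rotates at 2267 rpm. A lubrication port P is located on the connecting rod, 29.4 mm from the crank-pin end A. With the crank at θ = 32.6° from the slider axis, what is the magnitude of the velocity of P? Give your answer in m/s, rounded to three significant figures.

2.76

ω = 237.4 rad/s.  Crank-pin speed |V_A| = rω = 3.8221 m/s, perpendicular to OA.
Rod angle: sinφ = −(r/L) sinθ ⇒ φ = -9.348°; ω_rod = −rω cosθ/√(L²−r²sin²θ) = -61.111 rad/s.
V_P = V_A + ω_rod × AP, with AP = 0.0294 m along the rod.
Components: V_Px = −rω sinθ − a·ω_rod·sinφ = -2.3511 m/s;  V_Py = rω cosθ + a·ω_rod·cosφ = +1.4472 m/s.
|V_P| = √(V_Px² + V_Py²) = 2.7608 m/s.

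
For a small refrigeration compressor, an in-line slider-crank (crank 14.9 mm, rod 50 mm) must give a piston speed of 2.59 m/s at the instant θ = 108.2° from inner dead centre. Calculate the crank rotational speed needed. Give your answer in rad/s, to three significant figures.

For an in-line slider-crank, |v_piston| = rω|sinθ|·[1 + r cosθ/√(L² − r² sin²θ)].
With r = 0.0149 m, L = 0.05 m, θ = 108.2°: the bracketed kinematic factor |dx/dθ| = 0.012781 m.
ω = v/|dx/dθ| = 2.59/0.012781 = 202.65 rad/s.

203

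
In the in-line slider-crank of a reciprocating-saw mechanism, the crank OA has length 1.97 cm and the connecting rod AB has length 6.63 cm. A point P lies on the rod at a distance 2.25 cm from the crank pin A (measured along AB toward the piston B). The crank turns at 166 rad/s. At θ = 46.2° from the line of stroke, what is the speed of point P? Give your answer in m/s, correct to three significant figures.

ω = 166 rad/s.  Crank-pin speed |V_A| = rω = 3.2702 m/s, perpendicular to OA.
Rod angle: sinφ = −(r/L) sinθ ⇒ φ = -12.384°; ω_rod = −rω cosθ/√(L²−r²sin²θ) = -34.953 rad/s.
V_P = V_A + ω_rod × AP, with AP = 0.0225 m along the rod.
Components: V_Px = −rω sinθ − a·ω_rod·sinφ = -2.529 m/s;  V_Py = rω cosθ + a·ω_rod·cosφ = +1.4953 m/s.
|V_P| = √(V_Px² + V_Py²) = 2.938 m/s.

2.94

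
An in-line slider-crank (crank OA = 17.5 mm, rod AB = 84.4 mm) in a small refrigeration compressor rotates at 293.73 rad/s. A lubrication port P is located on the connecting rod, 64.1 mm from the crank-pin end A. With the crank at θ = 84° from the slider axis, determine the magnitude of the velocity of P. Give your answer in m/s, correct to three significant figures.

5.20

ω = 293.7 rad/s.  Crank-pin speed |V_A| = rω = 5.1403 m/s, perpendicular to OA.
Rod angle: sinφ = −(r/L) sinθ ⇒ φ = -11.900°; ω_rod = −rω cosθ/√(L²−r²sin²θ) = -6.506 rad/s.
V_P = V_A + ω_rod × AP, with AP = 0.0641 m along the rod.
Components: V_Px = −rω sinθ − a·ω_rod·sinφ = -5.1981 m/s;  V_Py = rω cosθ + a·ω_rod·cosφ = +0.12923 m/s.
|V_P| = √(V_Px² + V_Py²) = 5.1997 m/s.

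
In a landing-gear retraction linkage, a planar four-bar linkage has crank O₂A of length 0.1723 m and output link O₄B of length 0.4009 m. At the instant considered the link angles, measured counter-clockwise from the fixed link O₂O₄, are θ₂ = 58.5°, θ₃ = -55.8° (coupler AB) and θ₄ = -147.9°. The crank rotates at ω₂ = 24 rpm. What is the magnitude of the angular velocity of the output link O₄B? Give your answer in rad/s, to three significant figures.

0.985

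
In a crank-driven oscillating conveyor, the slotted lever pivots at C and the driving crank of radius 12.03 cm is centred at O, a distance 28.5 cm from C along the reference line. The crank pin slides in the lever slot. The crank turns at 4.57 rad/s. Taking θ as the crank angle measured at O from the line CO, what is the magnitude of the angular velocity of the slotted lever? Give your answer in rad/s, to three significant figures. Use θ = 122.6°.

0.311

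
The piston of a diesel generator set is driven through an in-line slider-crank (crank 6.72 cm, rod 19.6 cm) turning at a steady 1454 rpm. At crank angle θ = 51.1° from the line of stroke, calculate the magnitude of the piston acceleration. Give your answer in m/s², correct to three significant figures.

ω = 2π·1454/60 = 152.3 rad/s
x(θ) = r cosθ + √(L² − r² sin²θ); with ω constant, a = ω²·d²x/dθ².
d²x/dθ² = −r cosθ − r²(cos2θ)/√u − r⁴ sin²2θ/(4u^{3/2}),  u = L² − r² sin²θ = 0.0356809 m².
Substituting r = 0.0672 m, L = 0.196 m, θ = 51.1°: d²x/dθ² = -0.03787 m.
a = ω²·d²x/dθ² = (152.3)²·(-0.03787) = -877.97 m/s²;  |a| = 877.97 m/s².

878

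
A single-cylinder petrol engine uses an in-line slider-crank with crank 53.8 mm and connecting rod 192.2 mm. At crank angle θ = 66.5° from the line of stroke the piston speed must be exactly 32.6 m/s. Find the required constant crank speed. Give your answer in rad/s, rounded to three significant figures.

For an in-line slider-crank, |v_piston| = rω|sinθ|·[1 + r cosθ/√(L² − r² sin²θ)].
With r = 0.0538 m, L = 0.1922 m, θ = 66.5°: the bracketed kinematic factor |dx/dθ| = 0.055036 m.
ω = v/|dx/dθ| = 32.6/0.055036 = 592.34 rad/s.

592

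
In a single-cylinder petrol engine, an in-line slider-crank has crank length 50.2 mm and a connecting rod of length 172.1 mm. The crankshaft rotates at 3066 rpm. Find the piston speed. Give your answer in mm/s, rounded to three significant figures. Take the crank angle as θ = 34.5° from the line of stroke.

ω = 2π·3066/60 = 321.1 rad/s
For an in-line slider-crank, x = r cosθ + √(L² − r² sin²θ), so v = −rω sinθ·[1 + r cosθ/√(L² − r² sin²θ)].
With r = 0.0502 m, L = 0.1721 m, θ = 34.5°: √(L² − r² sin²θ) = 0.16973 m.
v = −0.0502·321.1·0.56641·[1 + 0.0502·0.82413/0.16973] = -11.354 m/s.
|v| = 11.354 m/s = 11354 mm/s.

11400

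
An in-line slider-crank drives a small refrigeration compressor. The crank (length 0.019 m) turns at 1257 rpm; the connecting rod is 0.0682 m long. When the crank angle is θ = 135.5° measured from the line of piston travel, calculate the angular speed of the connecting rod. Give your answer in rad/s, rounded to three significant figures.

26.7

ω = 131.6 rad/s (converted from 1257 rpm).
The rod makes angle φ with the slider axis where L sinφ = r sinθ; differentiating, L cosφ·φ̇ = r ω cosθ.
L cosφ = √(L² − r² sin²θ) = 0.066887 m.
|ω_rod| = r ω |cosθ| / √(L² − r² sin²θ) = 0.019·131.6·0.71325/0.066887 = 26.67 rad/s.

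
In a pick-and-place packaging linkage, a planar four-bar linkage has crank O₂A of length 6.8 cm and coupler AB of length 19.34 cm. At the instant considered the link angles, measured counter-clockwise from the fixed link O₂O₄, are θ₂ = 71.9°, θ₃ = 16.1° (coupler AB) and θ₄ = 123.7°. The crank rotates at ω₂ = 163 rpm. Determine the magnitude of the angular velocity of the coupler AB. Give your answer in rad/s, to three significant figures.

ω₂ = 17.07 rad/s (from 163 rpm).
Differentiating the loop-closure r₂e^{iθ₂}+r₃e^{iθ₃}=r₁+r₄e^{iθ₄} gives r₂ω₂e^{iθ₂}+r₃ω₃e^{iθ₃}=r₄ω₄e^{iθ₄}.
Eliminating the other unknown: ω₃ = r₂ω₂ sin(θ₄−θ₂) / [r₃ sin(θ₃−θ₄)].
Numerator sine = +0.78586; denominator sine = -0.95319.
Result = 0.068·17.07·(+0.78586) / (0.1934·(-0.95319)) = -4.948 rad/s; magnitude 4.948 rad/s.

4.95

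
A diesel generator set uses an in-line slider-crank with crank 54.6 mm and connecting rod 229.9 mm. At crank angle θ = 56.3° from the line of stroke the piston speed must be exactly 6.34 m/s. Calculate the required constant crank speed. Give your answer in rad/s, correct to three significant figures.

123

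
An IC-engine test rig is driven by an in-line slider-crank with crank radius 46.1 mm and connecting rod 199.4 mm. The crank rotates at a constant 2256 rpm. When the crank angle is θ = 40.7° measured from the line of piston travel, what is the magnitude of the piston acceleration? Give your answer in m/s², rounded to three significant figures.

2050

ω = 2π·2256/60 = 236.2 rad/s
x(θ) = r cosθ + √(L² − r² sin²θ); with ω constant, a = ω²·d²x/dθ².
d²x/dθ² = −r cosθ − r²(cos2θ)/√u − r⁴ sin²2θ/(4u^{3/2}),  u = L² − r² sin²θ = 0.0388567 m².
Substituting r = 0.0461 m, L = 0.1994 m, θ = 40.7°: d²x/dθ² = -0.036706 m.
a = ω²·d²x/dθ² = (236.2)²·(-0.036706) = -2048.7 m/s²;  |a| = 2048.7 m/s².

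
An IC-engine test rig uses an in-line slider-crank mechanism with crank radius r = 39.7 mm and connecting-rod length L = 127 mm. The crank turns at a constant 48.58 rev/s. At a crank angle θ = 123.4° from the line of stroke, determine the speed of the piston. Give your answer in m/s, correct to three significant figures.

8.31

ω = 2π·48.6 = 305.2 rad/s
For an in-line slider-crank, x = r cosθ + √(L² − r² sin²θ), so v = −rω sinθ·[1 + r cosθ/√(L² − r² sin²θ)].
With r = 0.0397 m, L = 0.127 m, θ = 123.4°: √(L² − r² sin²θ) = 0.1226 m.
v = −0.0397·305.2·0.83485·[1 + 0.0397·-0.55048/0.1226] = -8.3133 m/s.
|v| = 8.3133 m/s.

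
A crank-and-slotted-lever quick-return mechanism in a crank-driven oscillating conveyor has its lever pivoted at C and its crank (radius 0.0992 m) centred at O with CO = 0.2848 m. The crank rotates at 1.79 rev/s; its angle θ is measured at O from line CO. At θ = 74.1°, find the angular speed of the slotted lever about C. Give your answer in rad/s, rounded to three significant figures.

ω = 11.25 rad/s (from 1.79 rev/s).
Crank pin A relative to C: A = (d + r cosθ, r sinθ); lever angle φ = atan2(r sinθ, d + r cosθ).
Differentiating tanφ: φ̇ = rω(d cosθ + r)/(d² + r² + 2dr cosθ).
d² + r² + 2dr cosθ = |CA|² = 0.106432 m²;  d cosθ + r = +0.17722 m.
|ω_lever| = |0.0992·11.25·+0.17722| / 0.106432 = 1.8578 rad/s.

1.86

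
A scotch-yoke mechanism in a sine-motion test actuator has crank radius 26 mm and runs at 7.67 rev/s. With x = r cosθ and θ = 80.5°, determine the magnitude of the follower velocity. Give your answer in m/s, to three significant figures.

1.24

ω = 48.19 rad/s (from 7.67 rev/s).
x = r cosθ ⇒ ẋ = −rω sinθ.
|v| = rω|sinθ| = 0.026·48.19·|sin 80.5°| = 1.2358 m/s.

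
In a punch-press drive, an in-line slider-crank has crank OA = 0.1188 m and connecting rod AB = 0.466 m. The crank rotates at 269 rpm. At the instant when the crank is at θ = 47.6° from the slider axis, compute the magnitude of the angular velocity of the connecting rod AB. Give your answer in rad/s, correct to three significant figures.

ω = 28.17 rad/s (converted from 269 rpm).
The rod makes angle φ with the slider axis where L sinφ = r sinθ; differentiating, L cosφ·φ̇ = r ω cosθ.
L cosφ = √(L² − r² sin²θ) = 0.45767 m.
|ω_rod| = r ω |cosθ| / √(L² − r² sin²θ) = 0.1188·28.17·0.67430/0.45767 = 4.9306 rad/s.

4.93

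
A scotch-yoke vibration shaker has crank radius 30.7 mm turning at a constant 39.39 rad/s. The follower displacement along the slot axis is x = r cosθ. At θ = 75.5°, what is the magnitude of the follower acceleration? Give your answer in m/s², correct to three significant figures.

ω = 39.39 rad/s
x = r cosθ ⇒ ẍ = −rω² cosθ (ω constant).
|a| = rω²|cosθ| = 0.0307·(39.39)²·|cos 75.5°| = 11.926 m/s².

11.9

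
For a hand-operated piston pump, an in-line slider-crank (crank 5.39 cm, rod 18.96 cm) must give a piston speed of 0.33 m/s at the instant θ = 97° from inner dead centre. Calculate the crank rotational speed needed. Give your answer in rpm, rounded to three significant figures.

61.1

For an in-line slider-crank, |v_piston| = rω|sinθ|·[1 + r cosθ/√(L² − r² sin²θ)].
With r = 0.0539 m, L = 0.1896 m, θ = 97°: the bracketed kinematic factor |dx/dθ| = 0.051566 m.
ω = v/|dx/dθ| = 0.33/0.051566 = 6.3995 rad/s.
N = 60ω/(2π) = 61.111 rpm.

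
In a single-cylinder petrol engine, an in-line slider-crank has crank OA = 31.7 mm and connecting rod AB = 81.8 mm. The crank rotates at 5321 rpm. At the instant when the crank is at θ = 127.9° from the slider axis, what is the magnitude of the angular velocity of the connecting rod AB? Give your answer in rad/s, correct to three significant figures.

139

ω = 557.2 rad/s (converted from 5321 rpm).
The rod makes angle φ with the slider axis where L sinφ = r sinθ; differentiating, L cosφ·φ̇ = r ω cosθ.
L cosφ = √(L² − r² sin²θ) = 0.077882 m.
|ω_rod| = r ω |cosθ| / √(L² − r² sin²θ) = 0.0317·557.2·0.61429/0.077882 = 139.32 rad/s.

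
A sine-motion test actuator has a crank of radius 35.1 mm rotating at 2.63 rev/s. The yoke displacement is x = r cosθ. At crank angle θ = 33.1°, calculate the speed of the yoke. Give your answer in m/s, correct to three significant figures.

0.317

ω = 16.52 rad/s (from 2.63 rev/s).
x = r cosθ ⇒ ẋ = −rω sinθ.
|v| = rω|sinθ| = 0.0351·16.52·|sin 33.1°| = 0.31675 m/s.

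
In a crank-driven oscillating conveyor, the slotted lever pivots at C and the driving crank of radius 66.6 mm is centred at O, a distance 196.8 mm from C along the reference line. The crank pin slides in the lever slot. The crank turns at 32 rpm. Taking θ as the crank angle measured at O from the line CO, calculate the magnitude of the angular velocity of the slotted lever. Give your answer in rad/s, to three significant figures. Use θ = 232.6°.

ω = 3.351 rad/s (from 32 rpm).
Crank pin A relative to C: A = (d + r cosθ, r sinθ); lever angle φ = atan2(r sinθ, d + r cosθ).
Differentiating tanφ: φ̇ = rω(d cosθ + r)/(d² + r² + 2dr cosθ).
d² + r² + 2dr cosθ = |CA|² = 0.0272442 m²;  d cosθ + r = -0.052932 m.
|ω_lever| = |0.0666·3.351·-0.052932| / 0.0272442 = 0.4336 rad/s.

0.434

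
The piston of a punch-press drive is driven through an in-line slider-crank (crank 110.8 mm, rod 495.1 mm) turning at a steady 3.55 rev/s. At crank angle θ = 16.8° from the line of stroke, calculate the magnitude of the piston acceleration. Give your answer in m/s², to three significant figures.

63.1

ω = 2π·3.55 = 22.31 rad/s
x(θ) = r cosθ + √(L² − r² sin²θ); with ω constant, a = ω²·d²x/dθ².
d²x/dθ² = −r cosθ − r²(cos2θ)/√u − r⁴ sin²2θ/(4u^{3/2}),  u = L² − r² sin²θ = 0.244098 m².
Substituting r = 0.1108 m, L = 0.4951 m, θ = 16.8°: d²x/dθ² = -0.12686 m.
a = ω²·d²x/dθ² = (22.31)²·(-0.12686) = -63.118 m/s²;  |a| = 63.118 m/s².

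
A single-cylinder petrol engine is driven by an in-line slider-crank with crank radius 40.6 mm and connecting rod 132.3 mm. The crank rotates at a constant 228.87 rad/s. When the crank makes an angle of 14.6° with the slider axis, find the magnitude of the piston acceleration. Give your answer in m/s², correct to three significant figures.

2630

ω = 228.9 rad/s
x(θ) = r cosθ + √(L² − r² sin²θ); with ω constant, a = ω²·d²x/dθ².
d²x/dθ² = −r cosθ − r²(cos2θ)/√u − r⁴ sin²2θ/(4u^{3/2}),  u = L² − r² sin²θ = 0.0173986 m².
Substituting r = 0.0406 m, L = 0.1323 m, θ = 14.6°: d²x/dθ² = -0.050268 m.
a = ω²·d²x/dθ² = (228.9)²·(-0.050268) = -2633.1 m/s²;  |a| = 2633.1 m/s².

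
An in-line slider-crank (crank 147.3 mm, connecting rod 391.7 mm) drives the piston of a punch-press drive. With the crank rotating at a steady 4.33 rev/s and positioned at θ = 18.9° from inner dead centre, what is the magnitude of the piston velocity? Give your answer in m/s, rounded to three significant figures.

1.76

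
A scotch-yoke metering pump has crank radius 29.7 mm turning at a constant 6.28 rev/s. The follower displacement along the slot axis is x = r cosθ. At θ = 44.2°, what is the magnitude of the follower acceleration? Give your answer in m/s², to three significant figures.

ω = 39.46 rad/s (from 6.28 rev/s).
x = r cosθ ⇒ ẍ = −rω² cosθ (ω constant).
|a| = rω²|cosθ| = 0.0297·(39.46)²·|cos 44.2°| = 33.151 m/s².

33.2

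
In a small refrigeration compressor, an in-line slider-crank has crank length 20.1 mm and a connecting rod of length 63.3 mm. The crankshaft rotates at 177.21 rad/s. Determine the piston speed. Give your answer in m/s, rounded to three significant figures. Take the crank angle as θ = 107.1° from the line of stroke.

3.07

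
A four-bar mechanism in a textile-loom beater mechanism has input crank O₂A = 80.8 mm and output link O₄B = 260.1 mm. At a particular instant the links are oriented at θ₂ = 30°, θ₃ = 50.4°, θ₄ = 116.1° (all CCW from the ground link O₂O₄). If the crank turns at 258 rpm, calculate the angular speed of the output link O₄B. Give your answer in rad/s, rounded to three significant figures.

3.21

ω₂ = 27.02 rad/s (from 258 rpm).
Differentiating the loop-closure r₂e^{iθ₂}+r₃e^{iθ₃}=r₁+r₄e^{iθ₄} gives r₂ω₂e^{iθ₂}+r₃ω₃e^{iθ₃}=r₄ω₄e^{iθ₄}.
Eliminating the other unknown: ω₄ = r₂ω₂ sin(θ₂−θ₃) / [r₄ sin(θ₄−θ₃)].
Numerator sine = -0.34857; denominator sine = +0.91140.
Result = 0.0808·27.02·(-0.34857) / (0.2601·(+0.91140)) = -3.21 rad/s; magnitude 3.21 rad/s.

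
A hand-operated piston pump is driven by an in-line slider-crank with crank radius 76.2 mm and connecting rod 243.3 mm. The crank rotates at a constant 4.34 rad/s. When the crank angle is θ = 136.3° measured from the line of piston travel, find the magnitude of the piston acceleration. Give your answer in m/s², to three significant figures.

ω = 4.34 rad/s
x(θ) = r cosθ + √(L² − r² sin²θ); with ω constant, a = ω²·d²x/dθ².
d²x/dθ² = −r cosθ − r²(cos2θ)/√u − r⁴ sin²2θ/(4u^{3/2}),  u = L² − r² sin²θ = 0.0564234 m².
Substituting r = 0.0762 m, L = 0.2433 m, θ = 136.3°: d²x/dθ² = +0.053354 m.
a = ω²·d²x/dθ² = (4.34)²·(+0.053354) = +1.0049 m/s²;  |a| = 1.0049 m/s².

1.00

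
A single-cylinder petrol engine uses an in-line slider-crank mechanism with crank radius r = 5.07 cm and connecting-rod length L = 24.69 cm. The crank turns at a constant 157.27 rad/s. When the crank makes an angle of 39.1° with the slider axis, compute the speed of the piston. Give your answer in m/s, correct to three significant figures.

5.84

ω = 157.3 rad/s
For an in-line slider-crank, x = r cosθ + √(L² − r² sin²θ), so v = −rω sinθ·[1 + r cosθ/√(L² − r² sin²θ)].
With r = 0.0507 m, L = 0.2469 m, θ = 39.1°: √(L² − r² sin²θ) = 0.24482 m.
v = −0.0507·157.3·0.63068·[1 + 0.0507·0.77605/0.24482] = -5.8369 m/s.
|v| = 5.8369 m/s.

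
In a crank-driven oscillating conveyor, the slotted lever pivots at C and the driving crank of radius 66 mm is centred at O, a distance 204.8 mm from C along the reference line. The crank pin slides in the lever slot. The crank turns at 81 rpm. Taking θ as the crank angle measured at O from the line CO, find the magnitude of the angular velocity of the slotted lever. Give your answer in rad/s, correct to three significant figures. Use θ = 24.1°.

2.00

ω = 8.482 rad/s (from 81 rpm).
Crank pin A relative to C: A = (d + r cosθ, r sinθ); lever angle φ = atan2(r sinθ, d + r cosθ).
Differentiating tanφ: φ̇ = rω(d cosθ + r)/(d² + r² + 2dr cosθ).
d² + r² + 2dr cosθ = |CA|² = 0.0709762 m²;  d cosθ + r = +0.25295 m.
|ω_lever| = |0.066·8.482·+0.25295| / 0.0709762 = 1.9952 rad/s.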